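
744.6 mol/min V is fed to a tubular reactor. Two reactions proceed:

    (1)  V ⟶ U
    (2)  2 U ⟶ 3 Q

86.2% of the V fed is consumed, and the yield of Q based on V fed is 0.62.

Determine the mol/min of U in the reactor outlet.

Conversion of V: V consumed = 1ξ₁ = 0.862 × 744.6 → ξ₁ = 641.8 mol/min.
Yield of Q: 3ξ₂ / 744.6 = 0.62 → ξ₂ = 153.9 mol/min.
Outlet amounts (n = n₀ + Σ ν·ξ):
  V: 744.6 − 1(641.8) = 102.8
  U: 0 + 1(641.8) − 2(153.9) = 334.1
  Q: 0 + 3(153.9) = 461.7

334 mol/min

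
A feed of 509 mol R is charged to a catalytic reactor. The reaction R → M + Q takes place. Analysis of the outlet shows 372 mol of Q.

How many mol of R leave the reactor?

137 mol

For Q: n = n₀ + 1ξ → 372 = 0 + 1ξ, giving ξ = 372 mol.
Outlet amounts (n = n₀ + ν ξ):
  R: 509 − 1(372) = 137
  M: 0 + 1(372) = 372
  Q: 0 + 1(372) = 372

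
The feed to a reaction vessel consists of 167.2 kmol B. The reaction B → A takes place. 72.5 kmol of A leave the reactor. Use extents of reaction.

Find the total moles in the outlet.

For A: n = n₀ + 1ξ → 72.5 = 0 + 1ξ, giving ξ = 72.5 kmol.
Outlet amounts (n = n₀ + ν ξ):
  B: 167.2 − 1(72.5) = 94.7
  A: 0 + 1(72.5) = 72.5
Total out = 94.7 + 72.5 = 167.2 kmol.

167 kmol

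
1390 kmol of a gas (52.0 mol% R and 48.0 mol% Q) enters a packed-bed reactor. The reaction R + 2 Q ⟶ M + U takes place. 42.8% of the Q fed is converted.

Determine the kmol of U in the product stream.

Q reacted = 0.428 × 667.2 = 285.6 kmol; ν_Q = −2, so ξ = 285.6/2 = 142.8 kmol.
Outlet amounts (n = n₀ + ν ξ):
  R: 722.8 − 1(142.8) = 580
  Q: 667.2 − 2(142.8) = 381.6
  M: 0 + 1(142.8) = 142.8
  U: 0 + 1(142.8) = 142.8

143 kmol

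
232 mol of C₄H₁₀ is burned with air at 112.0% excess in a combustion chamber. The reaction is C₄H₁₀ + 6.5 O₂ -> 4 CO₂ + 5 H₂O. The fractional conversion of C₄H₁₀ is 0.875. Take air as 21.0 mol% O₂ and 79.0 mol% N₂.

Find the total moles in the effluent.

Stoichiometric O₂ = 6.5 × 232 = 1508 mol; O₂ fed = 1508 × 2.120 = 3197 mol.
N₂ fed = 3197 × 79/21 = 12030 mol.
Fuel reacted = 0.875 × 232 → ξ = 203 mol.
Outlet (n = n₀ + ν ξ):
  C₄H₁₀: 232 − 1(203) = 29
  O₂: 3197 − 6.5(203) = 1877
  N₂: 12030 (inert)
  CO₂: 0 + 4(203) = 812
  H₂O: 0 + 5(203) = 1015
Total out = 29 + 1877 + 12030 + 812 + 1015 = 15760 mol.

15800 mol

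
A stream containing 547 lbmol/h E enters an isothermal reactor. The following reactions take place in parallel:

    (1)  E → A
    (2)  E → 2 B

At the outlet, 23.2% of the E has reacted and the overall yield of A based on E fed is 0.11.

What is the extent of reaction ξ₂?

ξ₂ = 66.7 lbmol/h

Yield of A: 1ξ₁ / 547 = 0.11 → ξ₁ = 60.17 lbmol/h.
Conversion of E: 1ξ₁ + 1ξ₂ = 0.232 × 547 = 126.9 → ξ₂ = 66.73 lbmol/h.
Outlet amounts (n = n₀ + Σ ν·ξ):
  E: 547 − 1(60.17) − 1(66.73) = 420.1
  A: 0 + 1(60.17) = 60.17
  B: 0 + 2(66.73) = 133.5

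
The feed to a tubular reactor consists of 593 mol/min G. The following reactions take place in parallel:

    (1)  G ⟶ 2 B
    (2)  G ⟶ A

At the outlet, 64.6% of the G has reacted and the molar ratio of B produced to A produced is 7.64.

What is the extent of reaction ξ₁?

ξ₁ = 304 mol/min

Conversion of G: G consumed = 0.646 × 593 = 383.1 mol/min = 1ξ₁ + 1ξ₂.
Selectivity: 2ξ₁ / (1ξ₂) = 7.64 → ξ₁ = 3.82 ξ₂.
Substitute: (1·3.82 + 1) ξ₂ = 383.1 → ξ₂ = 79.48 mol/min, ξ₁ = 303.6 mol/min.
Outlet amounts (n = n₀ + Σ ν·ξ):
  G: 593 − 1(303.6) − 1(79.48) = 209.9
  B: 0 + 2(303.6) = 607.2
  A: 0 + 1(79.48) = 79.48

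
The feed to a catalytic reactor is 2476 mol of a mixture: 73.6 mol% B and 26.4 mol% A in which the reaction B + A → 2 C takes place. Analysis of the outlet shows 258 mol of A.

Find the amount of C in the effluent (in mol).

For A: n = n₀ − 1ξ → 258 = 653.7 − 1ξ, giving ξ = 395.7 mol.
Outlet amounts (n = n₀ + ν ξ):
  B: 1822 − 1(395.7) = 1427
  A: 653.7 − 1(395.7) = 258
  C: 0 + 2(395.7) = 791.3

791 mol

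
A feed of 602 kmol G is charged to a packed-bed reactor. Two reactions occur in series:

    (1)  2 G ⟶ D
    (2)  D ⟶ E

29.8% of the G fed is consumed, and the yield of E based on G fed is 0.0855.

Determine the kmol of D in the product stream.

38.2 kmol

Conversion of G: G consumed = 2ξ₁ = 0.298 × 602 → ξ₁ = 89.7 kmol.
Yield of E: 1ξ₂ / 602 = 0.0855 → ξ₂ = 51.47 kmol.
Outlet amounts (n = n₀ + Σ ν·ξ):
  G: 602 − 2(89.7) = 422.6
  D: 0 + 1(89.7) − 1(51.47) = 38.23
  E: 0 + 1(51.47) = 51.47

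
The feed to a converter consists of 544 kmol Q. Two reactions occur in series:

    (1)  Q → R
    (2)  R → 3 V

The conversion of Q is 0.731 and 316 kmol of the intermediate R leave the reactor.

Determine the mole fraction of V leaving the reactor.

0.346

Conversion of Q: Q consumed = 1ξ₁ = 0.731 × 544 → ξ₁ = 397.7 kmol.
R balance: n_R = 0 + 1ξ₁ − 1ξ₂ = 316 → ξ₂ = (1·397.7 − 316)/1 = 81.66 kmol.
Outlet amounts (n = n₀ + Σ ν·ξ):
  Q: 544 − 1(397.7) = 146.3
  R: 0 + 1(397.7) − 1(81.66) = 316
  V: 0 + 3(81.66) = 245
Total out = 707.3 kmol; y_V = 245 / 707.3 = 0.3464.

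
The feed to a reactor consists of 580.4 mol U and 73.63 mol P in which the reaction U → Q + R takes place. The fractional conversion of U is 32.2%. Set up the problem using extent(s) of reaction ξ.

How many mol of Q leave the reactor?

U reacted = 0.322 × 580.4 = 186.9 mol; ν_U = −1, so ξ = 186.9/1 = 186.9 mol.
Outlet amounts (n = n₀ + ν ξ):
  U: 580.4 − 1(186.9) = 393.5
  Q: 0 + 1(186.9) = 186.9
  R: 0 + 1(186.9) = 186.9
  P: 73.63 (inert)

187 mol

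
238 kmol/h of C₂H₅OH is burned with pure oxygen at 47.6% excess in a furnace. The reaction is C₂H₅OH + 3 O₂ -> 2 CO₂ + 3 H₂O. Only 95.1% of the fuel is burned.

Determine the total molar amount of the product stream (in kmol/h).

1520 kmol/h

Stoichiometric O₂ = 3 × 238 = 714 kmol/h; O₂ fed = 714 × 1.476 = 1054 kmol/h.
Fuel reacted = 0.951 × 238 → ξ = 226.3 kmol/h.
Outlet (n = n₀ + ν ξ):
  C₂H₅OH: 238 − 1(226.3) = 11.66
  O₂: 1054 − 3(226.3) = 374.9
  CO₂: 0 + 2(226.3) = 452.7
  H₂O: 0 + 3(226.3) = 679
Total out = 11.66 + 374.9 + 452.7 + 679 = 1518 kmol/h.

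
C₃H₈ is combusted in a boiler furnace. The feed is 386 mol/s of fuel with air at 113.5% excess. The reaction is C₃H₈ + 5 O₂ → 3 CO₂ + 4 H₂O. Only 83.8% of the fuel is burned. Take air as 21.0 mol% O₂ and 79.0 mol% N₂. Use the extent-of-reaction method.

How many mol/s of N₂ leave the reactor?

15500 mol/s

Stoichiometric O₂ = 5 × 386 = 1930 mol/s; O₂ fed = 1930 × 2.135 = 4121 mol/s.
N₂ fed = 4121 × 79/21 = 15500 mol/s.
Fuel reacted = 0.838 × 386 → ξ = 323.5 mol/s.
Outlet (n = n₀ + ν ξ):
  C₃H₈: 386 − 1(323.5) = 62.53
  O₂: 4121 − 5(323.5) = 2503
  N₂: 15500 (inert)
  CO₂: 0 + 3(323.5) = 970.4
  H₂O: 0 + 4(323.5) = 1294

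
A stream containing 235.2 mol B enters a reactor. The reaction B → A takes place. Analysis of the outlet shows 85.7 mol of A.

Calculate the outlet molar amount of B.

150 mol

For A: n = n₀ + 1ξ → 85.7 = 0 + 1ξ, giving ξ = 85.7 mol.
Outlet amounts (n = n₀ + ν ξ):
  B: 235.2 − 1(85.7) = 149.5
  A: 0 + 1(85.7) = 85.7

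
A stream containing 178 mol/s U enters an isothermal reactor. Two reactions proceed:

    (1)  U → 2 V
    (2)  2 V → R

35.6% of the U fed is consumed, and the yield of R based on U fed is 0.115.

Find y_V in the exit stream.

0.388

Conversion of U: U consumed = 1ξ₁ = 0.356 × 178 → ξ₁ = 63.37 mol/s.
Yield of R: 1ξ₂ / 178 = 0.115 → ξ₂ = 20.47 mol/s.
Outlet amounts (n = n₀ + Σ ν·ξ):
  U: 178 − 1(63.37) = 114.6
  V: 0 + 2(63.37) − 2(20.47) = 85.8
  R: 0 + 1(20.47) = 20.47
Total out = 220.9 mol/s; y_V = 85.8 / 220.9 = 0.3884.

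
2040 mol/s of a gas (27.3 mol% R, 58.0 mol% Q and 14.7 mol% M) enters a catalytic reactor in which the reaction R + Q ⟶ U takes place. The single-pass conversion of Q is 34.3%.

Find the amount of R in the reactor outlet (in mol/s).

151 mol/s

Q reacted = 0.343 × 1183 = 405.8 mol/s; ν_Q = −1, so ξ = 405.8/1 = 405.8 mol/s.
Outlet amounts (n = n₀ + ν ξ):
  R: 556.9 − 1(405.8) = 151.1
  Q: 1183 − 1(405.8) = 777.4
  U: 0 + 1(405.8) = 405.8
  M: 299.9 (inert)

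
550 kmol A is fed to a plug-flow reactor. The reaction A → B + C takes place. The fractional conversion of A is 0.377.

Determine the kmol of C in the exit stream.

207 kmol

A reacted = 0.377 × 550 = 207.3 kmol; ν_A = −1, so ξ = 207.3/1 = 207.3 kmol.
Outlet amounts (n = n₀ + ν ξ):
  A: 550 − 1(207.3) = 342.6
  B: 0 + 1(207.3) = 207.3
  C: 0 + 1(207.3) = 207.3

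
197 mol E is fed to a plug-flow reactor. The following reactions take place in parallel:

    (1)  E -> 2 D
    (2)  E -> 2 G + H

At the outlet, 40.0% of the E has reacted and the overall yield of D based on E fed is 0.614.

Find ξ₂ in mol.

ξ₂ = 18.3 mol

Yield of D: 2ξ₁ / 197 = 0.614 → ξ₁ = 60.48 mol.
Conversion of E: 1ξ₁ + 1ξ₂ = 0.4 × 197 = 78.8 → ξ₂ = 18.32 mol.
Outlet amounts (n = n₀ + Σ ν·ξ):
  E: 197 − 1(60.48) − 1(18.32) = 118.2
  D: 0 + 2(60.48) = 121
  G: 0 + 2(18.32) = 36.64
  H: 0 + 1(18.32) = 18.32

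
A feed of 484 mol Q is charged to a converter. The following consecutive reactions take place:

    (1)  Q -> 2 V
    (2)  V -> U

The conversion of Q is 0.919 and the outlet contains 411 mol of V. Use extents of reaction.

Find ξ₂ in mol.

Conversion of Q: Q consumed = 1ξ₁ = 0.919 × 484 → ξ₁ = 444.8 mol.
V balance: n_V = 0 + 2ξ₁ − 1ξ₂ = 411 → ξ₂ = (2·444.8 − 411)/1 = 478.6 mol.
Outlet amounts (n = n₀ + Σ ν·ξ):
  Q: 484 − 1(444.8) = 39.2
  V: 0 + 2(444.8) − 1(478.6) = 411
  U: 0 + 1(478.6) = 478.6

ξ₂ = 479 mol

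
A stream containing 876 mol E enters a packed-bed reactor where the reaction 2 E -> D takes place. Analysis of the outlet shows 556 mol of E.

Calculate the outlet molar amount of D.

160 mol

For E: n = n₀ − 2ξ → 556 = 876 − 2ξ, giving ξ = 160 mol.
Outlet amounts (n = n₀ + ν ξ):
  E: 876 − 2(160) = 556
  D: 0 + 1(160) = 160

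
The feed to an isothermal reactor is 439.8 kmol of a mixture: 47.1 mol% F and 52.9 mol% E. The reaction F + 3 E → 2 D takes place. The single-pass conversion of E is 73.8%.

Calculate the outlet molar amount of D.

E reacted = 0.738 × 232.7 = 171.7 kmol; ν_E = −3, so ξ = 171.7/3 = 57.23 kmol.
Outlet amounts (n = n₀ + ν ξ):
  F: 207.1 − 1(57.23) = 149.9
  E: 232.7 − 3(57.23) = 60.96
  D: 0 + 2(57.23) = 114.5

114 kmol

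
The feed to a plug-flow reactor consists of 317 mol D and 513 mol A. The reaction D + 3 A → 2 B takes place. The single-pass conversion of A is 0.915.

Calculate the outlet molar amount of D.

A reacted = 0.915 × 513 = 469.4 mol; ν_A = −3, so ξ = 469.4/3 = 156.5 mol.
Outlet amounts (n = n₀ + ν ξ):
  D: 317 − 1(156.5) = 160.5
  A: 513 − 3(156.5) = 43.61
  B: 0 + 2(156.5) = 312.9

161 mol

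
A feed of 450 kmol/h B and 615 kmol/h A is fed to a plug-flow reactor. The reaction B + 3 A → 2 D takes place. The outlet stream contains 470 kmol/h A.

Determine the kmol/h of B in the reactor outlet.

402 kmol/h

For A: n = n₀ − 3ξ → 470 = 615 − 3ξ, giving ξ = 48.33 kmol/h.
Outlet amounts (n = n₀ + ν ξ):
  B: 450 − 1(48.33) = 401.7
  A: 615 − 3(48.33) = 470
  D: 0 + 2(48.33) = 96.67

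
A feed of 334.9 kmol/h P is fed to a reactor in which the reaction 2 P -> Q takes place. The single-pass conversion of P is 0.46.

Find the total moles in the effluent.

258 kmol/h

P reacted = 0.46 × 334.9 = 154.1 kmol/h; ν_P = −2, so ξ = 154.1/2 = 77.03 kmol/h.
Outlet amounts (n = n₀ + ν ξ):
  P: 334.9 − 2(77.03) = 180.8
  Q: 0 + 1(77.03) = 77.03
Total out = 180.8 + 77.03 = 257.9 kmol/h.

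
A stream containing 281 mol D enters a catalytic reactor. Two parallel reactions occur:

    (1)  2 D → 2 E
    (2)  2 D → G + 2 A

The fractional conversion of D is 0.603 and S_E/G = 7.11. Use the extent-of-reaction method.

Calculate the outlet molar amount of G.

Conversion of D: D consumed = 0.603 × 281 = 169.4 mol = 2ξ₁ + 2ξ₂.
Selectivity: 2ξ₁ / (1ξ₂) = 7.11 → ξ₁ = 3.555 ξ₂.
Substitute: (2·3.555 + 2) ξ₂ = 169.4 → ξ₂ = 18.6 mol, ξ₁ = 66.12 mol.
Outlet amounts (n = n₀ + Σ ν·ξ):
  D: 281 − 2(66.12) − 2(18.6) = 111.6
  E: 0 + 2(66.12) = 132.2
  G: 0 + 1(18.6) = 18.6
  A: 0 + 2(18.6) = 37.2

18.6 mol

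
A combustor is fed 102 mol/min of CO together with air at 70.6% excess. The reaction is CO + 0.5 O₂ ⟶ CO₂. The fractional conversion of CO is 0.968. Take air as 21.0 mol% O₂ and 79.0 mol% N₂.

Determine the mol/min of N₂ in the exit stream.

Stoichiometric O₂ = 0.5 × 102 = 51 mol/min; O₂ fed = 51 × 1.706 = 87.01 mol/min.
N₂ fed = 87.01 × 79/21 = 327.3 mol/min.
Fuel reacted = 0.968 × 102 → ξ = 98.74 mol/min.
Outlet (n = n₀ + ν ξ):
  CO: 102 − 1(98.74) = 3.264
  O₂: 87.01 − 0.5(98.74) = 37.64
  N₂: 327.3 (inert)
  CO₂: 0 + 1(98.74) = 98.74

327 mol/min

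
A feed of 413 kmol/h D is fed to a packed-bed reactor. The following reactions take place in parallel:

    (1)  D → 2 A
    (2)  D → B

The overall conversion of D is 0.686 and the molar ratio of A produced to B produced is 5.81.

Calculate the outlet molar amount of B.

72.6 kmol/h

Conversion of D: D consumed = 0.686 × 413 = 283.3 kmol/h = 1ξ₁ + 1ξ₂.
Selectivity: 2ξ₁ / (1ξ₂) = 5.81 → ξ₁ = 2.905 ξ₂.
Substitute: (1·2.905 + 1) ξ₂ = 283.3 → ξ₂ = 72.55 kmol/h, ξ₁ = 210.8 kmol/h.
Outlet amounts (n = n₀ + Σ ν·ξ):
  D: 413 − 1(210.8) − 1(72.55) = 129.7
  A: 0 + 2(210.8) = 421.5
  B: 0 + 1(72.55) = 72.55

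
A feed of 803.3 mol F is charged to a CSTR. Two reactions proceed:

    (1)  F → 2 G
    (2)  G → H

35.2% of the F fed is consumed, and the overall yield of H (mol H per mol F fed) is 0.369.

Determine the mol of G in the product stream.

Conversion of F: F consumed = 1ξ₁ = 0.352 × 803.3 → ξ₁ = 282.8 mol.
Yield of H: 1ξ₂ / 803.3 = 0.369 → ξ₂ = 296.4 mol.
Outlet amounts (n = n₀ + Σ ν·ξ):
  F: 803.3 − 1(282.8) = 520.5
  G: 0 + 2(282.8) − 1(296.4) = 269.1
  H: 0 + 1(296.4) = 296.4

269 mol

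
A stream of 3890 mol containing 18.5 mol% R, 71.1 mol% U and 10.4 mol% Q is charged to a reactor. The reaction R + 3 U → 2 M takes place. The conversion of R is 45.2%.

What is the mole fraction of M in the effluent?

R reacted = 0.452 × 719.6 = 325.3 mol; ν_R = −1, so ξ = 325.3/1 = 325.3 mol.
Outlet amounts (n = n₀ + ν ξ):
  R: 719.6 − 1(325.3) = 394.4
  U: 2766 − 3(325.3) = 1790
  M: 0 + 2(325.3) = 650.6
  Q: 404.6 (inert)
Total out = 3239 mol; y_M = 650.6 / 3239 = 0.2008.

0.201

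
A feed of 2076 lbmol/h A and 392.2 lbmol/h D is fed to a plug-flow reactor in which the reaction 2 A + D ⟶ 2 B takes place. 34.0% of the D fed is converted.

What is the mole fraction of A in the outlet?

0.775

D reacted = 0.34 × 392.2 = 133.3 lbmol/h; ν_D = −1, so ξ = 133.3/1 = 133.3 lbmol/h.
Outlet amounts (n = n₀ + ν ξ):
  A: 2076 − 2(133.3) = 1809
  D: 392.2 − 1(133.3) = 258.9
  B: 0 + 2(133.3) = 266.7
Total out = 2335 lbmol/h; y_A = 1809 / 2335 = 0.7749.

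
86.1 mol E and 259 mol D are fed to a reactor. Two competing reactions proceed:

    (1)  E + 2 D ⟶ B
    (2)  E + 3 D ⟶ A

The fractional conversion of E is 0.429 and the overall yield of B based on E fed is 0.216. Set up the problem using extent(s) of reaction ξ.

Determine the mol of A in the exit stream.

18.3 mol

Yield of B: 1ξ₁ / 86.1 = 0.216 → ξ₁ = 18.6 mol.
Conversion of E: 1ξ₁ + 1ξ₂ = 0.429 × 86.1 = 36.94 → ξ₂ = 18.34 mol.
Outlet amounts (n = n₀ + Σ ν·ξ):
  E: 86.1 − 1(18.6) − 1(18.34) = 49.16
  D: 259 − 2(18.6) − 3(18.34) = 166.8
  B: 0 + 1(18.6) = 18.6
  A: 0 + 1(18.34) = 18.34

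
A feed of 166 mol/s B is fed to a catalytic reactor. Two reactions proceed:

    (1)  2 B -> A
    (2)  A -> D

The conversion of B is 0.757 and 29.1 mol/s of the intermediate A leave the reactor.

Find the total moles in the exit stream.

103 mol/s

Conversion of B: B consumed = 2ξ₁ = 0.757 × 166 → ξ₁ = 62.83 mol/s.
A balance: n_A = 0 + 1ξ₁ − 1ξ₂ = 29.1 → ξ₂ = (1·62.83 − 29.1)/1 = 33.73 mol/s.
Outlet amounts (n = n₀ + Σ ν·ξ):
  B: 166 − 2(62.83) = 40.34
  A: 0 + 1(62.83) − 1(33.73) = 29.1
  D: 0 + 1(33.73) = 33.73
Total out = 40.34 + 29.1 + 33.73 = 103.2 mol/s.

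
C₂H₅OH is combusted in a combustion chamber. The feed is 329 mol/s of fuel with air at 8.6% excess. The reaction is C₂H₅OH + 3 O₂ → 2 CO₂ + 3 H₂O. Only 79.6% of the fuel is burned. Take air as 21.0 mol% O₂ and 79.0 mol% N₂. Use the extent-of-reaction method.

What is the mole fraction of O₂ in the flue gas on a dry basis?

0.0583

Stoichiometric O₂ = 3 × 329 = 987 mol/s; O₂ fed = 987 × 1.086 = 1072 mol/s.
N₂ fed = 1072 × 79/21 = 4032 mol/s.
Fuel reacted = 0.796 × 329 → ξ = 261.9 mol/s.
Outlet (n = n₀ + ν ξ):
  C₂H₅OH: 329 − 1(261.9) = 67.12
  O₂: 1072 − 3(261.9) = 286.2
  N₂: 4032 (inert)
  CO₂: 0 + 2(261.9) = 523.8
  H₂O: 0 + 3(261.9) = 785.7
Dry total = 4909 mol/s; y_O₂ (dry) = 286.2 / 4909 = 0.0583.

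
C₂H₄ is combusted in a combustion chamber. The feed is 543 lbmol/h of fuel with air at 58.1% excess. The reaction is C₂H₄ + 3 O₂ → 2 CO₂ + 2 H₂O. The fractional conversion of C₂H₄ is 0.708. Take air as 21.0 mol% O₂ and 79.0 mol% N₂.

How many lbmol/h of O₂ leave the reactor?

Stoichiometric O₂ = 3 × 543 = 1629 lbmol/h; O₂ fed = 1629 × 1.581 = 2575 lbmol/h.
N₂ fed = 2575 × 79/21 = 9689 lbmol/h.
Fuel reacted = 0.708 × 543 → ξ = 384.4 lbmol/h.
Outlet (n = n₀ + ν ξ):
  C₂H₄: 543 − 1(384.4) = 158.6
  O₂: 2575 − 3(384.4) = 1422
  N₂: 9689 (inert)
  CO₂: 0 + 2(384.4) = 768.9
  H₂O: 0 + 2(384.4) = 768.9

1420 lbmol/h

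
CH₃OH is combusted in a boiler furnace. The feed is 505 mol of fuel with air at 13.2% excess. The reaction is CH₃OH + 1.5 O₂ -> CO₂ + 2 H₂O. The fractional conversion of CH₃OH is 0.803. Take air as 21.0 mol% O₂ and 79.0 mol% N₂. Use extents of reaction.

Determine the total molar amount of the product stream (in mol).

4790 mol

Stoichiometric O₂ = 1.5 × 505 = 757.5 mol; O₂ fed = 757.5 × 1.132 = 857.5 mol.
N₂ fed = 857.5 × 79/21 = 3226 mol.
Fuel reacted = 0.803 × 505 → ξ = 405.5 mol.
Outlet (n = n₀ + ν ξ):
  CH₃OH: 505 − 1(405.5) = 99.48
  O₂: 857.5 − 1.5(405.5) = 249.2
  N₂: 3226 (inert)
  CO₂: 0 + 1(405.5) = 405.5
  H₂O: 0 + 2(405.5) = 811
Total out = 99.48 + 249.2 + 3226 + 405.5 + 811 = 4791 mol.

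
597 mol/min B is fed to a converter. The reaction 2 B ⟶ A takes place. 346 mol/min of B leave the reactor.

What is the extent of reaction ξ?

ξ = 126 mol/min

For B: n = n₀ − 2ξ → 346 = 597 − 2ξ, giving ξ = 125.5 mol/min.
Outlet amounts (n = n₀ + ν ξ):
  B: 597 − 2(125.5) = 346
  A: 0 + 1(125.5) = 125.5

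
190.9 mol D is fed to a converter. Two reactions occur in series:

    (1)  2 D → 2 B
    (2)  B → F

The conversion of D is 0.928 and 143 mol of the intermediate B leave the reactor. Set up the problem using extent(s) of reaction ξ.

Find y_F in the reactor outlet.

Conversion of D: D consumed = 2ξ₁ = 0.928 × 190.9 → ξ₁ = 88.58 mol.
B balance: n_B = 0 + 2ξ₁ − 1ξ₂ = 143 → ξ₂ = (2·88.58 − 143)/1 = 34.16 mol.
Outlet amounts (n = n₀ + Σ ν·ξ):
  D: 190.9 − 2(88.58) = 13.74
  B: 0 + 2(88.58) − 1(34.16) = 143
  F: 0 + 1(34.16) = 34.16
Total out = 190.9 mol; y_F = 34.16 / 190.9 = 0.1789.

0.179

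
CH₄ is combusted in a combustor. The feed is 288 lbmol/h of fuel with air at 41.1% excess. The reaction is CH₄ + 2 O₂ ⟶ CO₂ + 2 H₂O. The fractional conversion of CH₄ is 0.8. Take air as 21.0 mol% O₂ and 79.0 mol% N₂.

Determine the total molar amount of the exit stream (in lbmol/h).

4160 lbmol/h

Stoichiometric O₂ = 2 × 288 = 576 lbmol/h; O₂ fed = 576 × 1.411 = 812.7 lbmol/h.
N₂ fed = 812.7 × 79/21 = 3057 lbmol/h.
Fuel reacted = 0.8 × 288 → ξ = 230.4 lbmol/h.
Outlet (n = n₀ + ν ξ):
  CH₄: 288 − 1(230.4) = 57.6
  O₂: 812.7 − 2(230.4) = 351.9
  N₂: 3057 (inert)
  CO₂: 0 + 1(230.4) = 230.4
  H₂O: 0 + 2(230.4) = 460.8
Total out = 57.6 + 351.9 + 3057 + 230.4 + 460.8 = 4158 lbmol/h.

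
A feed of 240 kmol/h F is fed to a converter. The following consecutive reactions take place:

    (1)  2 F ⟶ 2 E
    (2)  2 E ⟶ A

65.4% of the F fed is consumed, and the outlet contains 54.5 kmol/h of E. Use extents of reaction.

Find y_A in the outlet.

0.271

Conversion of F: F consumed = 2ξ₁ = 0.654 × 240 → ξ₁ = 78.48 kmol/h.
E balance: n_E = 0 + 2ξ₁ − 2ξ₂ = 54.5 → ξ₂ = (2·78.48 − 54.5)/2 = 51.23 kmol/h.
Outlet amounts (n = n₀ + Σ ν·ξ):
  F: 240 − 2(78.48) = 83.04
  E: 0 + 2(78.48) − 2(51.23) = 54.5
  A: 0 + 1(51.23) = 51.23
Total out = 188.8 kmol/h; y_A = 51.23 / 188.8 = 0.2714.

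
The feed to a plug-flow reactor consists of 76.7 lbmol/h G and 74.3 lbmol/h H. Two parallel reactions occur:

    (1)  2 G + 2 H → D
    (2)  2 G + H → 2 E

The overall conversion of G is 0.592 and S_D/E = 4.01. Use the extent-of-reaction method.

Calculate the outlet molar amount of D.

Conversion of G: G consumed = 0.592 × 76.7 = 45.41 lbmol/h = 2ξ₁ + 2ξ₂.
Selectivity: 1ξ₁ / (2ξ₂) = 4.01 → ξ₁ = 8.02 ξ₂.
Substitute: (2·8.02 + 2) ξ₂ = 45.41 → ξ₂ = 2.517 lbmol/h, ξ₁ = 20.19 lbmol/h.
Outlet amounts (n = n₀ + Σ ν·ξ):
  G: 76.7 − 2(20.19) − 2(2.517) = 31.29
  H: 74.3 − 2(20.19) − 1(2.517) = 31.41
  D: 0 + 1(20.19) = 20.19
  E: 0 + 2(2.517) = 5.034

20.2 lbmol/h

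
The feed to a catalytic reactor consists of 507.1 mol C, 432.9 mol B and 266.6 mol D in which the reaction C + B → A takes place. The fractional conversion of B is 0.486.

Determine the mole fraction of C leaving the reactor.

B reacted = 0.486 × 432.9 = 210.4 mol; ν_B = −1, so ξ = 210.4/1 = 210.4 mol.
Outlet amounts (n = n₀ + ν ξ):
  C: 507.1 − 1(210.4) = 296.7
  B: 432.9 − 1(210.4) = 222.5
  A: 0 + 1(210.4) = 210.4
  D: 266.6 (inert)
Total out = 996.2 mol; y_C = 296.7 / 996.2 = 0.2978.

0.298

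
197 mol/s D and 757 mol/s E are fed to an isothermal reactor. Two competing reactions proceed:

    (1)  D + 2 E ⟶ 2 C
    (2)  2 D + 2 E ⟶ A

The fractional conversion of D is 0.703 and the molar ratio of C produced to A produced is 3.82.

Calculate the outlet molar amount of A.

35.4 mol/s

Conversion of D: D consumed = 0.703 × 197 = 138.5 mol/s = 1ξ₁ + 2ξ₂.
Selectivity: 2ξ₁ / (1ξ₂) = 3.82 → ξ₁ = 1.91 ξ₂.
Substitute: (1·1.91 + 2) ξ₂ = 138.5 → ξ₂ = 35.42 mol/s, ξ₁ = 67.65 mol/s.
Outlet amounts (n = n₀ + Σ ν·ξ):
  D: 197 − 1(67.65) − 2(35.42) = 58.51
  E: 757 − 2(67.65) − 2(35.42) = 550.9
  C: 0 + 2(67.65) = 135.3
  A: 0 + 1(35.42) = 35.42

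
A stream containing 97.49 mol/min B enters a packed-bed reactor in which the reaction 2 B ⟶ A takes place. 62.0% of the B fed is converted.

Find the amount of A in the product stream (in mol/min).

B reacted = 0.62 × 97.49 = 60.44 mol/min; ν_B = −2, so ξ = 60.44/2 = 30.22 mol/min.
Outlet amounts (n = n₀ + ν ξ):
  B: 97.49 − 2(30.22) = 37.05
  A: 0 + 1(30.22) = 30.22

30.2 mol/min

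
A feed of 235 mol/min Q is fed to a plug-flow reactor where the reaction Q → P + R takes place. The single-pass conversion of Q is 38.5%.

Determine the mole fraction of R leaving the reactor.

Q reacted = 0.385 × 235 = 90.48 mol/min; ν_Q = −1, so ξ = 90.48/1 = 90.48 mol/min.
Outlet amounts (n = n₀ + ν ξ):
  Q: 235 − 1(90.48) = 144.5
  P: 0 + 1(90.48) = 90.48
  R: 0 + 1(90.48) = 90.48
Total out = 325.5 mol/min; y_R = 90.48 / 325.5 = 0.278.

0.278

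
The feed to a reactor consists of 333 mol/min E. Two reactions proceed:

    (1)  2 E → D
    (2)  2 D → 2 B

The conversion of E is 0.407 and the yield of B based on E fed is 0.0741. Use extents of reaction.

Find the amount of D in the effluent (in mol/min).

Conversion of E: E consumed = 2ξ₁ = 0.407 × 333 → ξ₁ = 67.77 mol/min.
Yield of B: 2ξ₂ / 333 = 0.0741 → ξ₂ = 12.34 mol/min.
Outlet amounts (n = n₀ + Σ ν·ξ):
  E: 333 − 2(67.77) = 197.5
  D: 0 + 1(67.77) − 2(12.34) = 43.09
  B: 0 + 2(12.34) = 24.68

43.1 mol/min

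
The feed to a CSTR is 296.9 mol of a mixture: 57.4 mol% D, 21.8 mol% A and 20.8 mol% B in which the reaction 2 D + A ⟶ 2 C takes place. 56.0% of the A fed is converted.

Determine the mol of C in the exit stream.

A reacted = 0.56 × 64.72 = 36.25 mol; ν_A = −1, so ξ = 36.25/1 = 36.25 mol.
Outlet amounts (n = n₀ + ν ξ):
  D: 170.4 − 2(36.25) = 97.93
  A: 64.72 − 1(36.25) = 28.48
  C: 0 + 2(36.25) = 72.49
  B: 61.76 (inert)

72.5 mol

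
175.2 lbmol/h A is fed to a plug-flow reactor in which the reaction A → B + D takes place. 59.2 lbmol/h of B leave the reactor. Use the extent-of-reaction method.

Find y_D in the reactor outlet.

For B: n = n₀ + 1ξ → 59.2 = 0 + 1ξ, giving ξ = 59.2 lbmol/h.
Outlet amounts (n = n₀ + ν ξ):
  A: 175.2 − 1(59.2) = 116
  B: 0 + 1(59.2) = 59.2
  D: 0 + 1(59.2) = 59.2
Total out = 234.4 lbmol/h; y_D = 59.2 / 234.4 = 0.2526.

0.253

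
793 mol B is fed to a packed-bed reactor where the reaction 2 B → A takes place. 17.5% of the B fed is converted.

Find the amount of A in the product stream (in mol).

B reacted = 0.175 × 793 = 138.8 mol; ν_B = −2, so ξ = 138.8/2 = 69.39 mol.
Outlet amounts (n = n₀ + ν ξ):
  B: 793 − 2(69.39) = 654.2
  A: 0 + 1(69.39) = 69.39

69.4 mol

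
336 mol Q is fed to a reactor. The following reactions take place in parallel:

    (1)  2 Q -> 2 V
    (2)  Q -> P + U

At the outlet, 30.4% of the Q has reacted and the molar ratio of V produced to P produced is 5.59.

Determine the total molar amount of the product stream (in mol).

351 mol

Conversion of Q: Q consumed = 0.304 × 336 = 102.1 mol = 2ξ₁ + 1ξ₂.
Selectivity: 2ξ₁ / (1ξ₂) = 5.59 → ξ₁ = 2.795 ξ₂.
Substitute: (2·2.795 + 1) ξ₂ = 102.1 → ξ₂ = 15.5 mol, ξ₁ = 43.32 mol.
Outlet amounts (n = n₀ + Σ ν·ξ):
  Q: 336 − 2(43.32) − 1(15.5) = 233.9
  V: 0 + 2(43.32) = 86.64
  P: 0 + 1(15.5) = 15.5
  U: 0 + 1(15.5) = 15.5
Total out = 233.9 + 86.64 + 15.5 + 15.5 = 351.5 mol.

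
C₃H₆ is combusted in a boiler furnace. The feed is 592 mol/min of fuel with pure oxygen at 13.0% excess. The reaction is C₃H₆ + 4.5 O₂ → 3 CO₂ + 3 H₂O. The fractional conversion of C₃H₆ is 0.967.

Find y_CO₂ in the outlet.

0.442

Stoichiometric O₂ = 4.5 × 592 = 2664 mol/min; O₂ fed = 2664 × 1.130 = 3010 mol/min.
Fuel reacted = 0.967 × 592 → ξ = 572.5 mol/min.
Outlet (n = n₀ + ν ξ):
  C₃H₆: 592 − 1(572.5) = 19.54
  O₂: 3010 − 4.5(572.5) = 434.2
  CO₂: 0 + 3(572.5) = 1717
  H₂O: 0 + 3(572.5) = 1717
Total out = 3889 mol/min; y_CO₂ = 1717 / 3889 = 0.4417.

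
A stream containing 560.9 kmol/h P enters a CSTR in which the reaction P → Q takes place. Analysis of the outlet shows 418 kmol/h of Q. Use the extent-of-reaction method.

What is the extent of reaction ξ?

For Q: n = n₀ + 1ξ → 418 = 0 + 1ξ, giving ξ = 418 kmol/h.
Outlet amounts (n = n₀ + ν ξ):
  P: 560.9 − 1(418) = 142.9
  Q: 0 + 1(418) = 418

ξ = 418 kmol/h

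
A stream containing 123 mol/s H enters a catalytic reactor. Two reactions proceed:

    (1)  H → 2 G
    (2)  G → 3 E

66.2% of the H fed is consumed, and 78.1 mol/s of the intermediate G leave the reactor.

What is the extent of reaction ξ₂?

Conversion of H: H consumed = 1ξ₁ = 0.662 × 123 → ξ₁ = 81.43 mol/s.
G balance: n_G = 0 + 2ξ₁ − 1ξ₂ = 78.1 → ξ₂ = (2·81.43 − 78.1)/1 = 84.75 mol/s.
Outlet amounts (n = n₀ + Σ ν·ξ):
  H: 123 − 1(81.43) = 41.57
  G: 0 + 2(81.43) − 1(84.75) = 78.1
  E: 0 + 3(84.75) = 254.3

ξ₂ = 84.8 mol/s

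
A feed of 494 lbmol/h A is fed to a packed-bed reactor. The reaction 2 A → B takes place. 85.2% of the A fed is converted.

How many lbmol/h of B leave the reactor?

210 lbmol/h

A reacted = 0.852 × 494 = 420.9 lbmol/h; ν_A = −2, so ξ = 420.9/2 = 210.4 lbmol/h.
Outlet amounts (n = n₀ + ν ξ):
  A: 494 − 2(210.4) = 73.11
  B: 0 + 1(210.4) = 210.4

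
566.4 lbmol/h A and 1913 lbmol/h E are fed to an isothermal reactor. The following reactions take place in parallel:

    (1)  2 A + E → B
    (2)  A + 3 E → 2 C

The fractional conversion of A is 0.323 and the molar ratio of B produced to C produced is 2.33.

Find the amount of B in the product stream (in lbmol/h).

Conversion of A: A consumed = 0.323 × 566.4 = 182.9 lbmol/h = 2ξ₁ + 1ξ₂.
Selectivity: 1ξ₁ / (2ξ₂) = 2.33 → ξ₁ = 4.66 ξ₂.
Substitute: (2·4.66 + 1) ξ₂ = 182.9 → ξ₂ = 17.73 lbmol/h, ξ₁ = 82.61 lbmol/h.
Outlet amounts (n = n₀ + Σ ν·ξ):
  A: 566.4 − 2(82.61) − 1(17.73) = 383.5
  E: 1913 − 1(82.61) − 3(17.73) = 1777
  B: 0 + 1(82.61) = 82.61
  C: 0 + 2(17.73) = 35.45

82.6 lbmol/h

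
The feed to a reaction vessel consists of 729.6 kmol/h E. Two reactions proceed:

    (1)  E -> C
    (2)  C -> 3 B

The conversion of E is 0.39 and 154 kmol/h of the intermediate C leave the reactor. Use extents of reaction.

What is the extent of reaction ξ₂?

ξ₂ = 131 kmol/h

Conversion of E: E consumed = 1ξ₁ = 0.39 × 729.6 → ξ₁ = 284.5 kmol/h.
C balance: n_C = 0 + 1ξ₁ − 1ξ₂ = 154 → ξ₂ = (1·284.5 − 154)/1 = 130.5 kmol/h.
Outlet amounts (n = n₀ + Σ ν·ξ):
  E: 729.6 − 1(284.5) = 445.1
  C: 0 + 1(284.5) − 1(130.5) = 154
  B: 0 + 3(130.5) = 391.6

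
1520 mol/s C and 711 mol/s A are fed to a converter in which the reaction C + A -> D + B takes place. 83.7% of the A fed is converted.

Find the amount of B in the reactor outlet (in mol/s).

595 mol/s

A reacted = 0.837 × 711 = 595.1 mol/s; ν_A = −1, so ξ = 595.1/1 = 595.1 mol/s.
Outlet amounts (n = n₀ + ν ξ):
  C: 1520 − 1(595.1) = 924.9
  A: 711 − 1(595.1) = 115.9
  D: 0 + 1(595.1) = 595.1
  B: 0 + 1(595.1) = 595.1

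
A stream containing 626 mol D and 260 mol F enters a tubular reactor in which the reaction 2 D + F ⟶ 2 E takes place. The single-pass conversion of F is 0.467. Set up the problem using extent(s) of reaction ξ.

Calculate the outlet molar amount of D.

383 mol

F reacted = 0.467 × 260 = 121.4 mol; ν_F = −1, so ξ = 121.4/1 = 121.4 mol.
Outlet amounts (n = n₀ + ν ξ):
  D: 626 − 2(121.4) = 383.2
  F: 260 − 1(121.4) = 138.6
  E: 0 + 2(121.4) = 242.8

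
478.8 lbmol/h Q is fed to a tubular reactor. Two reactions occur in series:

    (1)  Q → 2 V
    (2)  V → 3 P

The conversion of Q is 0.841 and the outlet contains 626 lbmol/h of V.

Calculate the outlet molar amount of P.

538 lbmol/h

Conversion of Q: Q consumed = 1ξ₁ = 0.841 × 478.8 → ξ₁ = 402.7 lbmol/h.
V balance: n_V = 0 + 2ξ₁ − 1ξ₂ = 626 → ξ₂ = (2·402.7 − 626)/1 = 179.3 lbmol/h.
Outlet amounts (n = n₀ + Σ ν·ξ):
  Q: 478.8 − 1(402.7) = 76.13
  V: 0 + 2(402.7) − 1(179.3) = 626
  P: 0 + 3(179.3) = 538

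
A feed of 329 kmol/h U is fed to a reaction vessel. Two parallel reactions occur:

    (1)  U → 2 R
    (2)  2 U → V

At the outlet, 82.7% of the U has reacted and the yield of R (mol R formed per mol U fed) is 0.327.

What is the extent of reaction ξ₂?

ξ₂ = 109 kmol/h

Yield of R: 2ξ₁ / 329 = 0.327 → ξ₁ = 53.79 kmol/h.
Conversion of U: 1ξ₁ + 2ξ₂ = 0.827 × 329 = 272.1 → ξ₂ = 109.1 kmol/h.
Outlet amounts (n = n₀ + Σ ν·ξ):
  U: 329 − 1(53.79) − 2(109.1) = 56.92
  R: 0 + 2(53.79) = 107.6
  V: 0 + 1(109.1) = 109.1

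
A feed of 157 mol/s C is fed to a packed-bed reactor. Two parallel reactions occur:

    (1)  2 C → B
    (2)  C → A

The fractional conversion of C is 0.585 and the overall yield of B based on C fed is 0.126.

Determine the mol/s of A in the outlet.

Yield of B: 1ξ₁ / 157 = 0.126 → ξ₁ = 19.78 mol/s.
Conversion of C: 2ξ₁ + 1ξ₂ = 0.585 × 157 = 91.84 → ξ₂ = 52.28 mol/s.
Outlet amounts (n = n₀ + Σ ν·ξ):
  C: 157 − 2(19.78) − 1(52.28) = 65.16
  B: 0 + 1(19.78) = 19.78
  A: 0 + 1(52.28) = 52.28

52.3 mol/s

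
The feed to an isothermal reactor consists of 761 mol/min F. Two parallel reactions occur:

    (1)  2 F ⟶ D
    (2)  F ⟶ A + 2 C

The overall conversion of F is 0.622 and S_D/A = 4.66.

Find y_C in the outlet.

Conversion of F: F consumed = 0.622 × 761 = 473.3 mol/min = 2ξ₁ + 1ξ₂.
Selectivity: 1ξ₁ / (1ξ₂) = 4.66 → ξ₁ = 4.66 ξ₂.
Substitute: (2·4.66 + 1) ξ₂ = 473.3 → ξ₂ = 45.87 mol/min, ξ₁ = 213.7 mol/min.
Outlet amounts (n = n₀ + Σ ν·ξ):
  F: 761 − 2(213.7) − 1(45.87) = 287.7
  D: 0 + 1(213.7) = 213.7
  A: 0 + 1(45.87) = 45.87
  C: 0 + 2(45.87) = 91.73
Total out = 639 mol/min; y_C = 91.73 / 639 = 0.1436.

0.144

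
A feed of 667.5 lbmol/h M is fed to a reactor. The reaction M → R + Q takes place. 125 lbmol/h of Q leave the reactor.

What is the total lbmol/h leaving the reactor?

792 lbmol/h

For Q: n = n₀ + 1ξ → 125 = 0 + 1ξ, giving ξ = 125 lbmol/h.
Outlet amounts (n = n₀ + ν ξ):
  M: 667.5 − 1(125) = 542.5
  R: 0 + 1(125) = 125
  Q: 0 + 1(125) = 125
Total out = 542.5 + 125 + 125 = 792.5 lbmol/h.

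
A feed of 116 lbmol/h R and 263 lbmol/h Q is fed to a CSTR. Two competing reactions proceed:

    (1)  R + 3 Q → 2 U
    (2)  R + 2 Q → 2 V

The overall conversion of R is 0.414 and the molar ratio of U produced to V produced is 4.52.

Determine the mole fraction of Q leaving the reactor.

0.438

Conversion of R: R consumed = 0.414 × 116 = 48.02 lbmol/h = 1ξ₁ + 1ξ₂.
Selectivity: 2ξ₁ / (2ξ₂) = 4.52 → ξ₁ = 4.52 ξ₂.
Substitute: (1·4.52 + 1) ξ₂ = 48.02 → ξ₂ = 8.7 lbmol/h, ξ₁ = 39.32 lbmol/h.
Outlet amounts (n = n₀ + Σ ν·ξ):
  R: 116 − 1(39.32) − 1(8.7) = 67.98
  Q: 263 − 3(39.32) − 2(8.7) = 127.6
  U: 0 + 2(39.32) = 78.65
  V: 0 + 2(8.7) = 17.4
Total out = 291.7 lbmol/h; y_Q = 127.6 / 291.7 = 0.4376.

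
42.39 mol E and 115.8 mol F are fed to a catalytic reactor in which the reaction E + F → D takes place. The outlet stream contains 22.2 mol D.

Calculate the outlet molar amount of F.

93.6 mol

For D: n = n₀ + 1ξ → 22.2 = 0 + 1ξ, giving ξ = 22.2 mol.
Outlet amounts (n = n₀ + ν ξ):
  E: 42.39 − 1(22.2) = 20.19
  F: 115.8 − 1(22.2) = 93.6
  D: 0 + 1(22.2) = 22.2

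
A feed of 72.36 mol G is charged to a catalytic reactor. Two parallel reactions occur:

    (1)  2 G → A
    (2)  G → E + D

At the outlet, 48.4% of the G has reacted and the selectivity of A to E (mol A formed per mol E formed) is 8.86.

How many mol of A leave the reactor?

Conversion of G: G consumed = 0.484 × 72.36 = 35.02 mol = 2ξ₁ + 1ξ₂.
Selectivity: 1ξ₁ / (1ξ₂) = 8.86 → ξ₁ = 8.86 ξ₂.
Substitute: (2·8.86 + 1) ξ₂ = 35.02 → ξ₂ = 1.871 mol, ξ₁ = 16.58 mol.
Outlet amounts (n = n₀ + Σ ν·ξ):
  G: 72.36 − 2(16.58) − 1(1.871) = 37.34
  A: 0 + 1(16.58) = 16.58
  E: 0 + 1(1.871) = 1.871
  D: 0 + 1(1.871) = 1.871

16.6 mol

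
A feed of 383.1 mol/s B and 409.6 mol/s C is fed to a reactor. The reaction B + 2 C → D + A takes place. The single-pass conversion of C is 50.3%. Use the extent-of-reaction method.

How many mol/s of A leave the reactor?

103 mol/s

C reacted = 0.503 × 409.6 = 206 mol/s; ν_C = −2, so ξ = 206/2 = 103 mol/s.
Outlet amounts (n = n₀ + ν ξ):
  B: 383.1 − 1(103) = 280.1
  C: 409.6 − 2(103) = 203.6
  D: 0 + 1(103) = 103
  A: 0 + 1(103) = 103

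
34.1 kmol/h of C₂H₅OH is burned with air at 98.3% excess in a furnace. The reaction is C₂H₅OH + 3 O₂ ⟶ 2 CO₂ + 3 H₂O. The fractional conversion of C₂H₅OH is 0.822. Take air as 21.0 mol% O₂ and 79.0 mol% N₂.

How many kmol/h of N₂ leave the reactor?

763 kmol/h

Stoichiometric O₂ = 3 × 34.1 = 102.3 kmol/h; O₂ fed = 102.3 × 1.983 = 202.9 kmol/h.
N₂ fed = 202.9 × 79/21 = 763.1 kmol/h.
Fuel reacted = 0.822 × 34.1 → ξ = 28.03 kmol/h.
Outlet (n = n₀ + ν ξ):
  C₂H₅OH: 34.1 − 1(28.03) = 6.07
  O₂: 202.9 − 3(28.03) = 118.8
  N₂: 763.1 (inert)
  CO₂: 0 + 2(28.03) = 56.06
  H₂O: 0 + 3(28.03) = 84.09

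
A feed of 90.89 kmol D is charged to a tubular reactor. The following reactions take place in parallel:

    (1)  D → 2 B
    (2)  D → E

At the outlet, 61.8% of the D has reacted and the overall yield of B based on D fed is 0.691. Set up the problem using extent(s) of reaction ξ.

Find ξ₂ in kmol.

ξ₂ = 24.8 kmol

Yield of B: 2ξ₁ / 90.89 = 0.691 → ξ₁ = 31.4 kmol.
Conversion of D: 1ξ₁ + 1ξ₂ = 0.618 × 90.89 = 56.17 → ξ₂ = 24.77 kmol.
Outlet amounts (n = n₀ + Σ ν·ξ):
  D: 90.89 − 1(31.4) − 1(24.77) = 34.72
  B: 0 + 2(31.4) = 62.8
  E: 0 + 1(24.77) = 24.77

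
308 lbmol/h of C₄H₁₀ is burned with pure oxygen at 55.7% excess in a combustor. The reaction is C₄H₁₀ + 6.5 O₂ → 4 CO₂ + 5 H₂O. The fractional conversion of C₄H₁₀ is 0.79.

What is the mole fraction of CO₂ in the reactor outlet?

Stoichiometric O₂ = 6.5 × 308 = 2002 lbmol/h; O₂ fed = 2002 × 1.557 = 3117 lbmol/h.
Fuel reacted = 0.79 × 308 → ξ = 243.3 lbmol/h.
Outlet (n = n₀ + ν ξ):
  C₄H₁₀: 308 − 1(243.3) = 64.68
  O₂: 3117 − 6.5(243.3) = 1536
  CO₂: 0 + 4(243.3) = 973.3
  H₂O: 0 + 5(243.3) = 1217
Total out = 3790 lbmol/h; y_CO₂ = 973.3 / 3790 = 0.2568.

0.257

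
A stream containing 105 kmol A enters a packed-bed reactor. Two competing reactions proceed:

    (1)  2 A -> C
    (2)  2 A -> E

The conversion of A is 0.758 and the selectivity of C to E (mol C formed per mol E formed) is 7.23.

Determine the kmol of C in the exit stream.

35 kmol

Conversion of A: A consumed = 0.758 × 105 = 79.59 kmol = 2ξ₁ + 2ξ₂.
Selectivity: 1ξ₁ / (1ξ₂) = 7.23 → ξ₁ = 7.23 ξ₂.
Substitute: (2·7.23 + 2) ξ₂ = 79.59 → ξ₂ = 4.835 kmol, ξ₁ = 34.96 kmol.
Outlet amounts (n = n₀ + Σ ν·ξ):
  A: 105 − 2(34.96) − 2(4.835) = 25.41
  C: 0 + 1(34.96) = 34.96
  E: 0 + 1(4.835) = 4.835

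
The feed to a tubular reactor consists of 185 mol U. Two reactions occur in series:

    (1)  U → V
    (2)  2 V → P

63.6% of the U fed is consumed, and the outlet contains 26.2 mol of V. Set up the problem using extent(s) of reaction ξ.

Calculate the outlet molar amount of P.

Conversion of U: U consumed = 1ξ₁ = 0.636 × 185 → ξ₁ = 117.7 mol.
V balance: n_V = 0 + 1ξ₁ − 2ξ₂ = 26.2 → ξ₂ = (1·117.7 − 26.2)/2 = 45.73 mol.
Outlet amounts (n = n₀ + Σ ν·ξ):
  U: 185 − 1(117.7) = 67.34
  V: 0 + 1(117.7) − 2(45.73) = 26.2
  P: 0 + 1(45.73) = 45.73

45.7 mol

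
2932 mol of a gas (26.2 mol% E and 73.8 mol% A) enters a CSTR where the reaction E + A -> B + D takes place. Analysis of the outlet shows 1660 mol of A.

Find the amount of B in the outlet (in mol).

For A: n = n₀ − 1ξ → 1660 = 2164 − 1ξ, giving ξ = 503.8 mol.
Outlet amounts (n = n₀ + ν ξ):
  E: 768.2 − 1(503.8) = 264.4
  A: 2164 − 1(503.8) = 1660
  B: 0 + 1(503.8) = 503.8
  D: 0 + 1(503.8) = 503.8

504 mol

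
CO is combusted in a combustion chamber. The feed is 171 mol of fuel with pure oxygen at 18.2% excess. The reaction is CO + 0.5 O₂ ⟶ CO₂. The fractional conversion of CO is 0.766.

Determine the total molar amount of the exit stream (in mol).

207 mol

Stoichiometric O₂ = 0.5 × 171 = 85.5 mol; O₂ fed = 85.5 × 1.182 = 101.1 mol.
Fuel reacted = 0.766 × 171 → ξ = 131 mol.
Outlet (n = n₀ + ν ξ):
  CO: 171 − 1(131) = 40.01
  O₂: 101.1 − 0.5(131) = 35.57
  CO₂: 0 + 1(131) = 131
Total out = 40.01 + 35.57 + 131 = 206.6 mol.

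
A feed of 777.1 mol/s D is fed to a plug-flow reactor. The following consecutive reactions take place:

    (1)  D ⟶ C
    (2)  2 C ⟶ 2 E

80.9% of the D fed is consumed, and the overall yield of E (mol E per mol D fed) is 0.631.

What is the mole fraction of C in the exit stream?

Conversion of D: D consumed = 1ξ₁ = 0.809 × 777.1 → ξ₁ = 628.7 mol/s.
Yield of E: 2ξ₂ / 777.1 = 0.631 → ξ₂ = 245.2 mol/s.
Outlet amounts (n = n₀ + Σ ν·ξ):
  D: 777.1 − 1(628.7) = 148.4
  C: 0 + 1(628.7) − 2(245.2) = 138.3
  E: 0 + 2(245.2) = 490.4
Total out = 777.1 mol/s; y_C = 138.3 / 777.1 = 0.178.

0.178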